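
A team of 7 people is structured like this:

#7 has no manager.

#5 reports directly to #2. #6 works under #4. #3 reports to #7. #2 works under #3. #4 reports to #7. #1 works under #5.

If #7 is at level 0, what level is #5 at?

Chain from #5 up to #7: #5 → #2 → #3 → #7. That is 3 steps up, so #5 is 3 levels below #7.

3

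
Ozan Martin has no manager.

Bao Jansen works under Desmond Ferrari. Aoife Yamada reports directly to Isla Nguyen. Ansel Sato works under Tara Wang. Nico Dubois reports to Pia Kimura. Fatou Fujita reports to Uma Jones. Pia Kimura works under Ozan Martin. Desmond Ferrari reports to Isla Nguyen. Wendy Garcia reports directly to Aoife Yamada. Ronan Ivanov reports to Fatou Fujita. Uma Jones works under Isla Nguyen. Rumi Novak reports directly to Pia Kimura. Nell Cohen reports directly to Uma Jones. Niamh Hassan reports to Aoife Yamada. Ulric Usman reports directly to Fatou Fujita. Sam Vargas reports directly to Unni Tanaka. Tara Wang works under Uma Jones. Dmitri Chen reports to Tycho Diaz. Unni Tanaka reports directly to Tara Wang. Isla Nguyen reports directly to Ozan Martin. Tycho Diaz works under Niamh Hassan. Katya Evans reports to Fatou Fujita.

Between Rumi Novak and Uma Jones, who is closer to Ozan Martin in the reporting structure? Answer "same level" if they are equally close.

same level

Both Rumi Novak and Uma Jones are 2 levels below Ozan Martin.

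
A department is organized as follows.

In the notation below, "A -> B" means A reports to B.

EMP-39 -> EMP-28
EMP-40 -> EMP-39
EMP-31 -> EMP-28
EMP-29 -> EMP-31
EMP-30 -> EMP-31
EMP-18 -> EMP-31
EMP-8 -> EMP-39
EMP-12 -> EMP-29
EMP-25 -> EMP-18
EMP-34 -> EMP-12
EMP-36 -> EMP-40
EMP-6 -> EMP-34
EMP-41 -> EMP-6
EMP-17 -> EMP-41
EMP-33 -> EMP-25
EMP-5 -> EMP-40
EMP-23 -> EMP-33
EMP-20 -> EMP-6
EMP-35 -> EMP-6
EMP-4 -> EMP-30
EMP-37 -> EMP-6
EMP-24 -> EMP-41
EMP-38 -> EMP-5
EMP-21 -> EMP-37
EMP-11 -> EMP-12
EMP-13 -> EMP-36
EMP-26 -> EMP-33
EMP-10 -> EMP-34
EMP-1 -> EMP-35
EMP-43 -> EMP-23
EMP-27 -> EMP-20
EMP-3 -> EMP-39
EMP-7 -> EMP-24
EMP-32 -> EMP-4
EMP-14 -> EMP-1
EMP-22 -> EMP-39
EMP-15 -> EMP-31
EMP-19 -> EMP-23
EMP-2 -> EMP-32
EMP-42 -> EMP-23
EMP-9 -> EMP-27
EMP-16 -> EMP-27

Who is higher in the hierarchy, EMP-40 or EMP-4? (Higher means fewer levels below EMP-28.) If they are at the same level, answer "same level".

EMP-40

EMP-40 is 2 levels below EMP-28; EMP-4 is 3. EMP-40 is higher.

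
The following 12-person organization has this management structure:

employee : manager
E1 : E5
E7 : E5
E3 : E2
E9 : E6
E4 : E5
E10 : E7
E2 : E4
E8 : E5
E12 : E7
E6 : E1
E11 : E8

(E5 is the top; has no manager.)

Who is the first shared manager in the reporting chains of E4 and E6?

E4's chain of managers is E5. E6's chain of managers is E1, E5. The first manager that appears in both chains is E5.

E5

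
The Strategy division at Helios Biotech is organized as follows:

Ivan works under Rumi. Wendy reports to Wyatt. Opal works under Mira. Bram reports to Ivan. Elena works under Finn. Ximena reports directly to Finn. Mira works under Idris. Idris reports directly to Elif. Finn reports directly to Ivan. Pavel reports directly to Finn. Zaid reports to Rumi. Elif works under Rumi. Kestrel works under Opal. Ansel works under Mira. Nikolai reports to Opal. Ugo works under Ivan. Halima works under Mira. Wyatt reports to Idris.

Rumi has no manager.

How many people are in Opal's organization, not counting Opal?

Opal directly manages Nikolai, Kestrel. Nikolai has no reports. Kestrel has no reports. So Opal's organization is 2 direct reports plus everyone under them: 1 + 1 = 2.

2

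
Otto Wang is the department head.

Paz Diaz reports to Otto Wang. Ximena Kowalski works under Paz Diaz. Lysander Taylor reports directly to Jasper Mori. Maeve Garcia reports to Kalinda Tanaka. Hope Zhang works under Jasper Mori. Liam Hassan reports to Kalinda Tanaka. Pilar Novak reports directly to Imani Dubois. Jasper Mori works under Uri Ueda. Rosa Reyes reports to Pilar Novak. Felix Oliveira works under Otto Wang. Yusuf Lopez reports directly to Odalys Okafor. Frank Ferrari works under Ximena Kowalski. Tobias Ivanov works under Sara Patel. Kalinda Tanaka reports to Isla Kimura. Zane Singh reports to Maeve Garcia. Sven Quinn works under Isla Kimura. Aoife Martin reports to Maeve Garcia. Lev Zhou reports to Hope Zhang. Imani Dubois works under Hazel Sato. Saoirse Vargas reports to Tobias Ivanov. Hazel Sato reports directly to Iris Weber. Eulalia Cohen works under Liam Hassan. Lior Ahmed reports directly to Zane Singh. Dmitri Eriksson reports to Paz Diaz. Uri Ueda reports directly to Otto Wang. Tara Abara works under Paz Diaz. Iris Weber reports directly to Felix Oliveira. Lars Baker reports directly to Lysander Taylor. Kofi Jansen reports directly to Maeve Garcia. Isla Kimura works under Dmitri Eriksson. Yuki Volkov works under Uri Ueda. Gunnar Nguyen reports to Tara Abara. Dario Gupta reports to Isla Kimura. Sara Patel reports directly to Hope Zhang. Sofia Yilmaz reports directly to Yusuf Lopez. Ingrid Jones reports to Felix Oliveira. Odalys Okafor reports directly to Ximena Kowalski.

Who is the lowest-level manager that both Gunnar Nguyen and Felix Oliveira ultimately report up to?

Otto Wang

Gunnar Nguyen's chain of managers is Tara Abara, Paz Diaz, Otto Wang. Felix Oliveira's chain of managers is Otto Wang. The first manager that appears in both chains is Otto Wang.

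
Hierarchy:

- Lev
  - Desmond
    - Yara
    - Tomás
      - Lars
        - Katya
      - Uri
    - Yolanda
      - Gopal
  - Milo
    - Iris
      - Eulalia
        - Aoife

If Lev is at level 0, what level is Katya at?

4

Chain from Katya up to Lev: Katya → Lars → Tomás → Desmond → Lev. That is 4 steps up, so Katya is 4 levels below Lev.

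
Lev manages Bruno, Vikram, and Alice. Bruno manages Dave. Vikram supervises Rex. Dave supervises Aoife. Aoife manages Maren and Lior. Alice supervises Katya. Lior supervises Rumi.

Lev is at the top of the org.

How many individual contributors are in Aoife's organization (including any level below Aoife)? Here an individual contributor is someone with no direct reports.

The people in Aoife's organization with no one reporting to them are Maren, Rumi. That is 2.

2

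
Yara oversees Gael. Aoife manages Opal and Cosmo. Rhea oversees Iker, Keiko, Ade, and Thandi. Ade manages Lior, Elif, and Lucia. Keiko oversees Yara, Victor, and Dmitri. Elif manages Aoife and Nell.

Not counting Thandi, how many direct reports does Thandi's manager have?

3

Thandi reports to Rhea. Rhea's other direct reports are Iker, Keiko, Ade — 3 peers.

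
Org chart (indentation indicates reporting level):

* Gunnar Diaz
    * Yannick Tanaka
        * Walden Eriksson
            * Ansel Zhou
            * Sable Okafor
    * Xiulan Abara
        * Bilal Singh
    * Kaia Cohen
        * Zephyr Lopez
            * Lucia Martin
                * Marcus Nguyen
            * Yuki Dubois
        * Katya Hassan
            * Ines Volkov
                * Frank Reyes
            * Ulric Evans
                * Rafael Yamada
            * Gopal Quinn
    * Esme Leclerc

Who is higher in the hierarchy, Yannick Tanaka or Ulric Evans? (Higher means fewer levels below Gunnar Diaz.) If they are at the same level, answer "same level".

Yannick Tanaka is 1 level below Gunnar Diaz; Ulric Evans is 3. Yannick Tanaka is higher.

Yannick Tanaka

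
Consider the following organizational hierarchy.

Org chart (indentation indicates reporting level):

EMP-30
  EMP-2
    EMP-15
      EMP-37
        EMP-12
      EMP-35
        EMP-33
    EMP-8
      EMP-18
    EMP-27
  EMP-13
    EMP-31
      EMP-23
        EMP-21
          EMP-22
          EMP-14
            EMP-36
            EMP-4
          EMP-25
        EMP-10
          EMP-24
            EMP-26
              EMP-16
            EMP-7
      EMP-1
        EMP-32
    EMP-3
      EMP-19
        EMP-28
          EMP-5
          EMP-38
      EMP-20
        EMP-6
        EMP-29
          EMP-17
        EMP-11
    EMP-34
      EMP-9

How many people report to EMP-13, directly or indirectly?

EMP-13 directly manages EMP-31, EMP-3, EMP-34. Under EMP-31: EMP-1, EMP-32, EMP-23, EMP-10, EMP-24, EMP-7, EMP-26, EMP-16, EMP-21, EMP-25, EMP-14, EMP-4, EMP-36, EMP-22 (14). Under EMP-3: EMP-20, EMP-11, EMP-29, EMP-17, EMP-6, EMP-19, EMP-28, EMP-38, EMP-5 (9). Under EMP-34: EMP-9 (1). So EMP-13's organization is 3 direct reports plus everyone under them: 15 + 10 + 2 = 27.

27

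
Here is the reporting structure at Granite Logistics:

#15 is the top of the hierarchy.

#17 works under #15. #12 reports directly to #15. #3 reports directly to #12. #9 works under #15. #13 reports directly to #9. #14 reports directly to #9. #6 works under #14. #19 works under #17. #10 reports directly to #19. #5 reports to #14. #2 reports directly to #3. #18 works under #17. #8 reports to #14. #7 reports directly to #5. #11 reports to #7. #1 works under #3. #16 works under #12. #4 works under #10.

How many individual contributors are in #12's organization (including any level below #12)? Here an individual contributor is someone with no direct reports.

The people in #12's organization with no one reporting to them are #16, #1, #2. That is 3.

3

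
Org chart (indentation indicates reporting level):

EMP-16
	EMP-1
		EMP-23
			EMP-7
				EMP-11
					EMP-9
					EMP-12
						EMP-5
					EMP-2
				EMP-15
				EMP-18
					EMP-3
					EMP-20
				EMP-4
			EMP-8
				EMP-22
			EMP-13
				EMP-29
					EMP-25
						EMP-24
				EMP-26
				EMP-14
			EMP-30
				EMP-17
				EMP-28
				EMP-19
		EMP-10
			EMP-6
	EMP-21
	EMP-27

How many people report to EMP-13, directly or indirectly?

5

EMP-13 directly manages EMP-29, EMP-26, EMP-14. Under EMP-29: EMP-25, EMP-24 (2). EMP-26 has no reports. EMP-14 has no reports. So EMP-13's organization is 3 direct reports plus everyone under them: 3 + 1 + 1 = 5.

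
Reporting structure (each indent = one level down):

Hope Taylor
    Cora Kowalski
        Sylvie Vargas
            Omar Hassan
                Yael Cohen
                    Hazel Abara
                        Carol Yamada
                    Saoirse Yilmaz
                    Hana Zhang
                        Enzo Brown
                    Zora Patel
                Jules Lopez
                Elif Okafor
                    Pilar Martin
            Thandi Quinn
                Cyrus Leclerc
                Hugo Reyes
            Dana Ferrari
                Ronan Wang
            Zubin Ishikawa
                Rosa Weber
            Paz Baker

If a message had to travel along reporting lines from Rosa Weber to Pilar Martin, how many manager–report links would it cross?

Rosa Weber is 2 levels below Sylvie Vargas, and Pilar Martin is 3 levels below Sylvie Vargas (their lowest common manager). The shortest path runs up from Rosa Weber to Sylvie Vargas and back down to Pilar Martin: 2 + 3 = 5 links.

5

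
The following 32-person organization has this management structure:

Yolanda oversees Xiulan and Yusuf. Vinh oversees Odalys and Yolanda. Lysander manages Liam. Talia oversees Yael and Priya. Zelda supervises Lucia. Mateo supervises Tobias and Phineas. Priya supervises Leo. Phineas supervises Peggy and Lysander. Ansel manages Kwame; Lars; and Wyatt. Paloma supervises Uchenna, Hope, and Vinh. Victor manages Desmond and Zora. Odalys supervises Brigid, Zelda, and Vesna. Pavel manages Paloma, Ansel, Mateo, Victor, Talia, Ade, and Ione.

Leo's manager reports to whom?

Talia

Leo reports to Priya, and Priya reports to Talia. So Leo's skip-level manager is Talia.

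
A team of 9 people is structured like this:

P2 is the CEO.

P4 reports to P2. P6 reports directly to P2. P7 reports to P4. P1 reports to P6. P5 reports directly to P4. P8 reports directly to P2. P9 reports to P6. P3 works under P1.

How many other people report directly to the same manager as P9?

P9 reports to P6. P6's other direct reports are P1 — 1 peer.

1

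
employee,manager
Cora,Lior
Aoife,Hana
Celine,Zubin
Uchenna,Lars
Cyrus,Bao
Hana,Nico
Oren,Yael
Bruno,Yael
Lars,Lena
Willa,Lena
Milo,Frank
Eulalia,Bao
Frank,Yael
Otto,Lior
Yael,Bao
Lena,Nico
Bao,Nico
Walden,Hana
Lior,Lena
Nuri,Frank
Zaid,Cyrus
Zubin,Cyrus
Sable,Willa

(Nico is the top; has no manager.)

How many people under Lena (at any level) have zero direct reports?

The people in Lena's organization with no one reporting to them are Sable, Uchenna, Otto, Cora. That is 4.

4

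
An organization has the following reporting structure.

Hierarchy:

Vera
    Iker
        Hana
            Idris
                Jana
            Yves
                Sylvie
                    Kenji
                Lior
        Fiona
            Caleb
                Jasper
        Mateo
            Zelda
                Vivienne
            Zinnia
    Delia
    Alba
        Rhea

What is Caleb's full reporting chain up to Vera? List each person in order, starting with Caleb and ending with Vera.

Caleb reports to Fiona. Fiona reports to Iker. Iker reports to Vera. Vera is at the top.

Caleb -> Fiona -> Iker -> Vera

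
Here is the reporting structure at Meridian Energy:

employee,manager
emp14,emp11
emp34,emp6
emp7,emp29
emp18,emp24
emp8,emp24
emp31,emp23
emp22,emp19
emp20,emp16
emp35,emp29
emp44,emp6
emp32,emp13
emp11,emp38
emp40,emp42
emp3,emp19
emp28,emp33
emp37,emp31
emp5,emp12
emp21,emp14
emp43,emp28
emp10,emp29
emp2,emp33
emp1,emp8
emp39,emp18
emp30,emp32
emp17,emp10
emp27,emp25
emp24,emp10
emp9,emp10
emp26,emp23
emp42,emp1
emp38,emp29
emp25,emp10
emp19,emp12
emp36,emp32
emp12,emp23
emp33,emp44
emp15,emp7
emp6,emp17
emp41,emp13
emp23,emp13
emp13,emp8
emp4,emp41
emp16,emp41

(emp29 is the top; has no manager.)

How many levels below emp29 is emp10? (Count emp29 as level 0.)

Chain from emp10 up to emp29: emp10 → emp29. That is 1 step up, so emp10 is 1 level below emp29.

1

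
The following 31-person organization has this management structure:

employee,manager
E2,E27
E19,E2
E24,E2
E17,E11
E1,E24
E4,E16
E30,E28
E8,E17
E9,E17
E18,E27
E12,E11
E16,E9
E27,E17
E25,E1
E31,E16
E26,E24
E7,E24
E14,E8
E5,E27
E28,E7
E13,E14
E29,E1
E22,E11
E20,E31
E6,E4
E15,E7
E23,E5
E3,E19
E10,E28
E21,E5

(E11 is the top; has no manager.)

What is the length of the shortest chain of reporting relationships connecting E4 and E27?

E4 is 3 levels below E17, and E27 is 1 level below E17 (their lowest common manager). The shortest path runs up from E4 to E17 and back down to E27: 3 + 1 = 4 links.

4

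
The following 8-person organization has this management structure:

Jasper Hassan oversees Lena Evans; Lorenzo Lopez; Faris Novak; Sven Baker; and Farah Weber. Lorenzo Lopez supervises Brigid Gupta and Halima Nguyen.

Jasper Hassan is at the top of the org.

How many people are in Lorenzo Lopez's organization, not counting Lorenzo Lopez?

Lorenzo Lopez directly manages Brigid Gupta, Halima Nguyen. Brigid Gupta has no reports. Halima Nguyen has no reports. So Lorenzo Lopez's organization is 2 direct reports plus everyone under them: 1 + 1 = 2.

2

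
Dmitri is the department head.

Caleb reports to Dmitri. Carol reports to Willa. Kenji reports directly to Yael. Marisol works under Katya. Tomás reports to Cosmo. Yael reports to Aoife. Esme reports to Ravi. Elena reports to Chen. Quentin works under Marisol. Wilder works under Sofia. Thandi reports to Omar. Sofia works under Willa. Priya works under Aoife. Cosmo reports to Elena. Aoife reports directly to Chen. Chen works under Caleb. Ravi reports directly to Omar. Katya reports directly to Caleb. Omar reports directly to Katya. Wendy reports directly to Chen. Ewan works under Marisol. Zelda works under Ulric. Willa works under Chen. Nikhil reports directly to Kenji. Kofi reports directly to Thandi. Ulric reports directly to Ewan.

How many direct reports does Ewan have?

Ewan directly manages Ulric. That is 1 direct report.

1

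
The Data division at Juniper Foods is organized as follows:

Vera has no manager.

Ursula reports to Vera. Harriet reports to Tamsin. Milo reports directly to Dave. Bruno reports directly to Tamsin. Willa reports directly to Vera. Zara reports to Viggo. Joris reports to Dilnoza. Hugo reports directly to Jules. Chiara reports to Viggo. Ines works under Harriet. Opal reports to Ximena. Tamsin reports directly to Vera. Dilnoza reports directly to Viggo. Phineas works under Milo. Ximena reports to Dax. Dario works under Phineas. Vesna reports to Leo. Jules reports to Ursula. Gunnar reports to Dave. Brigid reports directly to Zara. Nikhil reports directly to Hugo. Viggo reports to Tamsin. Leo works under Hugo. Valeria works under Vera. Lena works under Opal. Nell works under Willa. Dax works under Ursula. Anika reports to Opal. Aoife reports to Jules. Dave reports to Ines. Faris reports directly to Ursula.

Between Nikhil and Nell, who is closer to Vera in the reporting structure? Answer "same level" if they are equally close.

Nikhil is 4 levels below Vera; Nell is 2. Nell is higher.

Nell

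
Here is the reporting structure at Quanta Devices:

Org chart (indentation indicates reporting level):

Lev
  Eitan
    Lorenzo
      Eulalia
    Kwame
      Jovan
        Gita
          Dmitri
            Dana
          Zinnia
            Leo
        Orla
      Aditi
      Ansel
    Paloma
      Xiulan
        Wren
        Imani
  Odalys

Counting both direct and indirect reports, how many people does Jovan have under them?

6

Jovan directly manages Gita, Orla. Under Gita: Zinnia, Leo, Dmitri, Dana (4). Orla has no reports. So Jovan's organization is 2 direct reports plus everyone under them: 5 + 1 = 6.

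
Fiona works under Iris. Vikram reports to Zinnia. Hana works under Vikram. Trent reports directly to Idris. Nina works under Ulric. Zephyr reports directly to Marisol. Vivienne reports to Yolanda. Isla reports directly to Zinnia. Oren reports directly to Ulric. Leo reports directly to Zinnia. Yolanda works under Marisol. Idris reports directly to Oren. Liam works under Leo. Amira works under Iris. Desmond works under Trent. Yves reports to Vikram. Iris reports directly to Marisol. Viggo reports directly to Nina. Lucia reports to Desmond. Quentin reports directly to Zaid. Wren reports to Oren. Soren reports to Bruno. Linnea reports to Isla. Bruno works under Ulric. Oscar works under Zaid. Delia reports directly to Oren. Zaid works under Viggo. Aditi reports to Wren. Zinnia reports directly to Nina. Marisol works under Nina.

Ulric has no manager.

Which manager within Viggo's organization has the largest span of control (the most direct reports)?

Direct-report counts within Viggo's organization: Viggo has 1; Zaid has 2. The largest is 2, held by Zaid.

Zaid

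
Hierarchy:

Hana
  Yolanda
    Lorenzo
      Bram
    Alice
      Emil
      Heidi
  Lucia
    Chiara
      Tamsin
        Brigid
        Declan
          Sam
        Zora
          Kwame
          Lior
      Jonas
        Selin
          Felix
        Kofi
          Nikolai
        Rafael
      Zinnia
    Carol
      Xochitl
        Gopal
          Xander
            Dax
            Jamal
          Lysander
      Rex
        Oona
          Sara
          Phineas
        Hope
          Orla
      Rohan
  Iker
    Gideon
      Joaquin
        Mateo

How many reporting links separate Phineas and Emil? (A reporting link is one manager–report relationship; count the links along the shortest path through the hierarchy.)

8

Phineas is 5 levels below Hana, and Emil is 3 levels below Hana (their lowest common manager). The shortest path runs up from Phineas to Hana and back down to Emil: 5 + 3 = 8 links.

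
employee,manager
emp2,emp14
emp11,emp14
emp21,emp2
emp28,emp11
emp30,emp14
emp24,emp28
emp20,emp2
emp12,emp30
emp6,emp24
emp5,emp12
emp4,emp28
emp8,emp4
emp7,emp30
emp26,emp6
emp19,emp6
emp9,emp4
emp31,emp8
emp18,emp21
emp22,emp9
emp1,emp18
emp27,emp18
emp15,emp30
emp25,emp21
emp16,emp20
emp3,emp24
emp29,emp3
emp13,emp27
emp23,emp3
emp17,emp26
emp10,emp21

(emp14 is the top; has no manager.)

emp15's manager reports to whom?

emp14

emp15 reports to emp30, and emp30 reports to emp14. So emp15's skip-level manager is emp14.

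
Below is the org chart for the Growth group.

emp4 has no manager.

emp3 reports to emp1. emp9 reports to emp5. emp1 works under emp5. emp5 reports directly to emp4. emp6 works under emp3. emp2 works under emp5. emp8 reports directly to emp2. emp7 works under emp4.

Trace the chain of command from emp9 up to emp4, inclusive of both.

emp9 reports to emp5. emp5 reports to emp4. emp4 is at the top.

emp9 -> emp5 -> emp4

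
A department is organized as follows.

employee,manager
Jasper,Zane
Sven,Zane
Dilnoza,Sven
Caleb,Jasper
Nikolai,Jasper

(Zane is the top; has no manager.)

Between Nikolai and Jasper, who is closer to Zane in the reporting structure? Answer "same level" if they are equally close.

Jasper

Nikolai is 2 levels below Zane; Jasper is 1. Jasper is higher.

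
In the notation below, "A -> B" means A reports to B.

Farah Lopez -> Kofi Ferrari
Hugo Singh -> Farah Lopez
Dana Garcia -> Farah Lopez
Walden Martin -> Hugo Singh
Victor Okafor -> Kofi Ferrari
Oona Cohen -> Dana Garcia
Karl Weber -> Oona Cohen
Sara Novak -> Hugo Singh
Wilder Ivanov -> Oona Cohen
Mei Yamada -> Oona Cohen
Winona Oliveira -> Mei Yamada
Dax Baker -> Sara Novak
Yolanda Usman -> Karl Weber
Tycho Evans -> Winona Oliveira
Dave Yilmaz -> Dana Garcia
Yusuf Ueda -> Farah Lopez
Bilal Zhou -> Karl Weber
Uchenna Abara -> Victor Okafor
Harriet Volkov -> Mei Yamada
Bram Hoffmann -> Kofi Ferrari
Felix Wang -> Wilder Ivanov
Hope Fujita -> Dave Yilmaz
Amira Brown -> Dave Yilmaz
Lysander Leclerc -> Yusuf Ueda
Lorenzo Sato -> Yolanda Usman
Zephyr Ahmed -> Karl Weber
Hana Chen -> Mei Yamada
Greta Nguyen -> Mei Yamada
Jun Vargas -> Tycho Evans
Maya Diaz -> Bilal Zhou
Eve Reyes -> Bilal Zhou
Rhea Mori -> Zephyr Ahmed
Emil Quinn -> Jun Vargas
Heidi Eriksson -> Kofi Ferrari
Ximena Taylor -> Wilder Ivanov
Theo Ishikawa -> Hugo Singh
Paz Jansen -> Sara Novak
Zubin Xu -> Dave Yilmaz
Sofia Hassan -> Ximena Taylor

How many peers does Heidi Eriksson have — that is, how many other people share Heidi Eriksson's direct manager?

3

Heidi Eriksson reports to Kofi Ferrari. Kofi Ferrari's other direct reports are Farah Lopez, Victor Okafor, Bram Hoffmann — 3 peers.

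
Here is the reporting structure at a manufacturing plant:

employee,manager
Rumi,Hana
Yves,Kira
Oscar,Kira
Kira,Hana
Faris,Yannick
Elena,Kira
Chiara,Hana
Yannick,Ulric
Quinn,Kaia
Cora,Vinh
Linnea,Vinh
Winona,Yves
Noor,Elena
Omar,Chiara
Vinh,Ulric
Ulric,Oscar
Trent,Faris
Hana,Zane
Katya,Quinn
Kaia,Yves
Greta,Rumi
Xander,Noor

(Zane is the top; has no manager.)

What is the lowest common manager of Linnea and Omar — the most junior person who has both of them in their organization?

Hana

Linnea's chain of managers is Vinh, Ulric, Oscar, Kira, Hana, Zane. Omar's chain of managers is Chiara, Hana, Zane. The first manager that appears in both chains is Hana.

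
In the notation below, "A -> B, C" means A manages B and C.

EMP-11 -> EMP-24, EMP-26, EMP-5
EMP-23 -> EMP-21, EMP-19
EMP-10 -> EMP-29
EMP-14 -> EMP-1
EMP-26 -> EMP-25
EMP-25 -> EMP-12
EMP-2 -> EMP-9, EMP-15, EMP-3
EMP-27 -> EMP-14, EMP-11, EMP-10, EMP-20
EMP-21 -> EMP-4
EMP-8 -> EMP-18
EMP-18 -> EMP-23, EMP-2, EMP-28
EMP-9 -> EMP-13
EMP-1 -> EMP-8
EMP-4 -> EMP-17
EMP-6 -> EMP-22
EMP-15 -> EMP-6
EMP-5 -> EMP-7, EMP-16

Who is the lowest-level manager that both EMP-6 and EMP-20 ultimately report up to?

EMP-6's chain of managers is EMP-15, EMP-2, EMP-18, EMP-8, EMP-1, EMP-14, EMP-27. EMP-20's chain of managers is EMP-27. The first manager that appears in both chains is EMP-27.

EMP-27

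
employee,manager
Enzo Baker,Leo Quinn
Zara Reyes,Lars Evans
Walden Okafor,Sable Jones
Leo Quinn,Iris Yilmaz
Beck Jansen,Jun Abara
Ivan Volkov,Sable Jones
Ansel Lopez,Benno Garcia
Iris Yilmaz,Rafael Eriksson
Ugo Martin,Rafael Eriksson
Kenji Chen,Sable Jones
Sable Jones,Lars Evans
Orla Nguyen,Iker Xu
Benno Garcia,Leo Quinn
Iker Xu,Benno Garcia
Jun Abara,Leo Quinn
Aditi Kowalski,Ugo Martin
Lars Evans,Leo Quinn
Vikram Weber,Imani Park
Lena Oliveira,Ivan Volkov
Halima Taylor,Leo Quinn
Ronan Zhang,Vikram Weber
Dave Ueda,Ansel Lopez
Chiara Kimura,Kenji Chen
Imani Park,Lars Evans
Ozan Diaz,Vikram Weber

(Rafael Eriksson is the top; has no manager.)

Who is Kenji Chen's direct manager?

Sable Jones

Kenji Chen reports directly to Sable Jones.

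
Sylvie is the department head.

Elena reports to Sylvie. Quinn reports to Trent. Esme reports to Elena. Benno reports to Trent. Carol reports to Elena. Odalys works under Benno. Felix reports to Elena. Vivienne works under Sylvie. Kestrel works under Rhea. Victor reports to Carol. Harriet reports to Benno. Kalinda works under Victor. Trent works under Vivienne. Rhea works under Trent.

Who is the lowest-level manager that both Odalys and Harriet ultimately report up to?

Odalys's chain of managers is Benno, Trent, Vivienne, Sylvie. Harriet's chain of managers is Benno, Trent, Vivienne, Sylvie. The first manager that appears in both chains is Benno.

Benno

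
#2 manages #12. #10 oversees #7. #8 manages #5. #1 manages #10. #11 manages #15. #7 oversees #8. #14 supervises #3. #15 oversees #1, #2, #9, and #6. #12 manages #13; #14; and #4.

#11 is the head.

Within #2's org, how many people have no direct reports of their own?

The people in #2's organization with no one reporting to them are #4, #3, #13. That is 3.

3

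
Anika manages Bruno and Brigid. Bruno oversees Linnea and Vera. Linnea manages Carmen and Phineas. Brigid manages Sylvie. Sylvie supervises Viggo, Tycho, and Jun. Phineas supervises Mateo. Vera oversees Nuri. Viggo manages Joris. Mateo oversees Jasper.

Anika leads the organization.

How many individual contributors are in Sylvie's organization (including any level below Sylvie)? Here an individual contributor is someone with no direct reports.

The people in Sylvie's organization with no one reporting to them are Jun, Tycho, Joris. That is 3.

3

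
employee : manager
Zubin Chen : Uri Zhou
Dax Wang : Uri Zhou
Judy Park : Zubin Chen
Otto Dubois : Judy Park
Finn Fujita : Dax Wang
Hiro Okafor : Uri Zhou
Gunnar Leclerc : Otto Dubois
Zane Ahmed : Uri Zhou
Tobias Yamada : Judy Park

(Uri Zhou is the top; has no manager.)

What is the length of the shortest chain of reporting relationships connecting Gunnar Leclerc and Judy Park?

2

Gunnar Leclerc is in Judy Park's organization: the chain from Gunnar Leclerc up to Judy Park is Gunnar Leclerc → Otto Dubois → Judy Park, which is 2 links.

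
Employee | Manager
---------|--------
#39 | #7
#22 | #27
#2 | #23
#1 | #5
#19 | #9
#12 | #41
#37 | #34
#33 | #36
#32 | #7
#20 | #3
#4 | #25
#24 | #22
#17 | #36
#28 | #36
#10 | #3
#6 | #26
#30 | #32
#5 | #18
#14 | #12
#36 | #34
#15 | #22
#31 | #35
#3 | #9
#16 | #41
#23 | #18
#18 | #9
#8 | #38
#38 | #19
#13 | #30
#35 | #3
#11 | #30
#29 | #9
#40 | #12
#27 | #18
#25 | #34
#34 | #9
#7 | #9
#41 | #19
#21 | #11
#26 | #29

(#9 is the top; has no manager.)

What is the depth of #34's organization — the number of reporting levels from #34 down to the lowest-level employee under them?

The longest chain under #34 runs #34 → #36 → #28, which is 2 levels below #34.

2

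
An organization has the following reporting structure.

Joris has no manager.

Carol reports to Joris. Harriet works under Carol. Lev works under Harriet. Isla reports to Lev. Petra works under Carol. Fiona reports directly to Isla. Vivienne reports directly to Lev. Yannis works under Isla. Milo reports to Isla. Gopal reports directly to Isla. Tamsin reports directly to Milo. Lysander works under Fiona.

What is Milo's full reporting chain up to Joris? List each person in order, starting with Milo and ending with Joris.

Milo -> Isla -> Lev -> Harriet -> Carol -> Joris

Milo reports to Isla. Isla reports to Lev. Lev reports to Harriet. Harriet reports to Carol. Carol reports to Joris. Joris is at the top.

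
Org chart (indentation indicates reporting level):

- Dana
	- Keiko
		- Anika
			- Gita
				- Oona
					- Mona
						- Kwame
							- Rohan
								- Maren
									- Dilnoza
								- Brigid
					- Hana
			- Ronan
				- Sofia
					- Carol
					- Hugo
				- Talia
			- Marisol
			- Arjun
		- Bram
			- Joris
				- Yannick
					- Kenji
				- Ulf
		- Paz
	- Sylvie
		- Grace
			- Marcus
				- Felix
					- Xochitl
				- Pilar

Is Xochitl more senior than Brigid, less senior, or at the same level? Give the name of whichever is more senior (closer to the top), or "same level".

Xochitl is 5 levels below Dana; Brigid is 8. Xochitl is higher.

Xochitl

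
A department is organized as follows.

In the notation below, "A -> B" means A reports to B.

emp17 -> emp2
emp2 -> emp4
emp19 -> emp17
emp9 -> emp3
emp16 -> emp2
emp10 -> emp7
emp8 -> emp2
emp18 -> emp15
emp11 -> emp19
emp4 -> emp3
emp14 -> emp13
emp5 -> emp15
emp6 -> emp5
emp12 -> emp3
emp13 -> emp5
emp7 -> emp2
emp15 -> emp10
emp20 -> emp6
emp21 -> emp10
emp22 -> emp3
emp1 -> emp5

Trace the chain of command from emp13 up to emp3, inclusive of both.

emp13 -> emp5 -> emp15 -> emp10 -> emp7 -> emp2 -> emp4 -> emp3

emp13 reports to emp5. emp5 reports to emp15. emp15 reports to emp10. emp10 reports to emp7. emp7 reports to emp2. emp2 reports to emp4. emp4 reports to emp3. emp3 is at the top.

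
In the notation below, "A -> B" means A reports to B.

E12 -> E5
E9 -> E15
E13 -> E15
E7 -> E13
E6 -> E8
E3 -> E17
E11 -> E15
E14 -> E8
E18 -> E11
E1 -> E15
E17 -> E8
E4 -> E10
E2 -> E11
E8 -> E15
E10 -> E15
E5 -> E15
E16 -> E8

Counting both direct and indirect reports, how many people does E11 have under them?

2

E11 directly manages E2, E18. E2 has no reports. E18 has no reports. So E11's organization is 2 direct reports plus everyone under them: 1 + 1 = 2.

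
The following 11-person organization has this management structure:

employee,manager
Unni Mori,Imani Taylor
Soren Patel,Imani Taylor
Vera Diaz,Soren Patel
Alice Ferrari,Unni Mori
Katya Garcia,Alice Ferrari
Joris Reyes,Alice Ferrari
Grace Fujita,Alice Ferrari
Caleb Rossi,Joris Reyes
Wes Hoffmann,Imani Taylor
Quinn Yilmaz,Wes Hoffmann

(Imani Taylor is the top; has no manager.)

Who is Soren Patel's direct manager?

Imani Taylor

Soren Patel reports directly to Imani Taylor.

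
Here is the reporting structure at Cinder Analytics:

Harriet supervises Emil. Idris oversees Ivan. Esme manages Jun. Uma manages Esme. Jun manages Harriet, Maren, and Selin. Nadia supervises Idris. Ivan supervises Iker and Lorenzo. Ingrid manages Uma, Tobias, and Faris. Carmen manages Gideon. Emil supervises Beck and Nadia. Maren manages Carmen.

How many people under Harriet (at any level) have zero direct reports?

The people in Harriet's organization with no one reporting to them are Beck, Lorenzo, Iker. That is 3.

3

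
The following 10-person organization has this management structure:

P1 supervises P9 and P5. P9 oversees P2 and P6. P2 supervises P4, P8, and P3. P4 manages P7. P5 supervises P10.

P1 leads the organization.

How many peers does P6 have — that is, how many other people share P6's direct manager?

1

P6 reports to P9. P9's other direct reports are P2 — 1 peer.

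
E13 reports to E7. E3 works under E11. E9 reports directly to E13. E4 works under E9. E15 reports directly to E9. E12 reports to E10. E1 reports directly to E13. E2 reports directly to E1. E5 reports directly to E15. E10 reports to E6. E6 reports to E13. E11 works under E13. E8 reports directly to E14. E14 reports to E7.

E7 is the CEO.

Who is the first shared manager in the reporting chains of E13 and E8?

E7

E13's chain of managers is E7. E8's chain of managers is E14, E7. The first manager that appears in both chains is E7.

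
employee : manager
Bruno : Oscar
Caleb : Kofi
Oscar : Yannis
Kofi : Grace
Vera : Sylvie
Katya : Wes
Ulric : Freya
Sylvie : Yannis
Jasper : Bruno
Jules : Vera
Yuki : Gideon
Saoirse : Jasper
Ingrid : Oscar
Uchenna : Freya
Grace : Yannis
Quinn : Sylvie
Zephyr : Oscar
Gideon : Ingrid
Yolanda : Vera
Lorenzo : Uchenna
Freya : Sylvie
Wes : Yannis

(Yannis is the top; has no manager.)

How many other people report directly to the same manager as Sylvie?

Sylvie reports to Yannis. Yannis's other direct reports are Wes, Oscar, Grace — 3 peers.

3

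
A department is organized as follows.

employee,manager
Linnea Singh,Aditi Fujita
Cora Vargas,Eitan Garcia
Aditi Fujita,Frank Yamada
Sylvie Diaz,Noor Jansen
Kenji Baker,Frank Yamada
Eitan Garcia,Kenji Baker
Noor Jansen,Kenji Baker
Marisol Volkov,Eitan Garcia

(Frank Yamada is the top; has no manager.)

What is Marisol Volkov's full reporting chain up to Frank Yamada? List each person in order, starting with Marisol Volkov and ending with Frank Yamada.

Marisol Volkov reports to Eitan Garcia. Eitan Garcia reports to Kenji Baker. Kenji Baker reports to Frank Yamada. Frank Yamada is at the top.

Marisol Volkov -> Eitan Garcia -> Kenji Baker -> Frank Yamada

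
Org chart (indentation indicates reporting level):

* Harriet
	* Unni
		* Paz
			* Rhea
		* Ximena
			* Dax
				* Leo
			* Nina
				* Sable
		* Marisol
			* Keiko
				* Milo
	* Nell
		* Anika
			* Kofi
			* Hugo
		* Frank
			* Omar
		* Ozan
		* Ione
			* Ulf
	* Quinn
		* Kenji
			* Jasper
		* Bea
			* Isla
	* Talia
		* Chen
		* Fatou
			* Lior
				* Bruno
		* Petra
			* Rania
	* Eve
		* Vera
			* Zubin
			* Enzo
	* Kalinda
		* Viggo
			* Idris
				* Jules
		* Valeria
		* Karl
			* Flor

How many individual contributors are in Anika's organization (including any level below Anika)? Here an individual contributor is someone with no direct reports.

2

The people in Anika's organization with no one reporting to them are Hugo, Kofi. That is 2.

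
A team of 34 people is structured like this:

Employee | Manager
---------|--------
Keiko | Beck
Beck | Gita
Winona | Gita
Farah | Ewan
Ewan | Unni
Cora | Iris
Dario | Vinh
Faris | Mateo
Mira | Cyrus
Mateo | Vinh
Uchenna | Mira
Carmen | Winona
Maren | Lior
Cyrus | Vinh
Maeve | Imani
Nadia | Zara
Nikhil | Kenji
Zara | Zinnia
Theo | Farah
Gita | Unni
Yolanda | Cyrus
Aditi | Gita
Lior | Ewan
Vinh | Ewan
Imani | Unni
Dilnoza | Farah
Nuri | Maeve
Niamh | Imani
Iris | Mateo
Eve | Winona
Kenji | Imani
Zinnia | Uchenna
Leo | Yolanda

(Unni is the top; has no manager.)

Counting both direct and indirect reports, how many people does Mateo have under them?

3

Mateo directly manages Iris, Faris. Under Iris: Cora (1). Faris has no reports. So Mateo's organization is 2 direct reports plus everyone under them: 2 + 1 = 3.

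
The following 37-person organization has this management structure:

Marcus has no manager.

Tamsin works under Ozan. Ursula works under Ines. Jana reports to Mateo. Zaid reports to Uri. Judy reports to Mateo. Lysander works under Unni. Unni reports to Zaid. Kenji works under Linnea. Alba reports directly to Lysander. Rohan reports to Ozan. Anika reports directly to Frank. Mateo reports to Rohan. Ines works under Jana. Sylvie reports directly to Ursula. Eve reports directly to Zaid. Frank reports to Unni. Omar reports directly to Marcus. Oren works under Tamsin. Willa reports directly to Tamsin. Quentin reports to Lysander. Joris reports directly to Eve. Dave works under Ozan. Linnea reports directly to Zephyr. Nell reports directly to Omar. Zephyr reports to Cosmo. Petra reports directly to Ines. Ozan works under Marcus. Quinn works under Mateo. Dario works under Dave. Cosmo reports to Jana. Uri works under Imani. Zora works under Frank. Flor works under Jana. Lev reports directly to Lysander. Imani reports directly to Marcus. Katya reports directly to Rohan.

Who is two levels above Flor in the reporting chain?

Mateo

Flor reports to Jana, and Jana reports to Mateo. So Flor's skip-level manager is Mateo.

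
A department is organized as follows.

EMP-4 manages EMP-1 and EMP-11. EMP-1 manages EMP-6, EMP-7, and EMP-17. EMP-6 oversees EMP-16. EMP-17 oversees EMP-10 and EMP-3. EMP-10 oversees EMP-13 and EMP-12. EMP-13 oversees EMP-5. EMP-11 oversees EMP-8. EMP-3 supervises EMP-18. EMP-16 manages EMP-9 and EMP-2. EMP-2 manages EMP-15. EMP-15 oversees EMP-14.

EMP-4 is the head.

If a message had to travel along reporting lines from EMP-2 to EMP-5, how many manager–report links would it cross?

7

EMP-2 is 3 levels below EMP-1, and EMP-5 is 4 levels below EMP-1 (their lowest common manager). The shortest path runs up from EMP-2 to EMP-1 and back down to EMP-5: 3 + 4 = 7 links.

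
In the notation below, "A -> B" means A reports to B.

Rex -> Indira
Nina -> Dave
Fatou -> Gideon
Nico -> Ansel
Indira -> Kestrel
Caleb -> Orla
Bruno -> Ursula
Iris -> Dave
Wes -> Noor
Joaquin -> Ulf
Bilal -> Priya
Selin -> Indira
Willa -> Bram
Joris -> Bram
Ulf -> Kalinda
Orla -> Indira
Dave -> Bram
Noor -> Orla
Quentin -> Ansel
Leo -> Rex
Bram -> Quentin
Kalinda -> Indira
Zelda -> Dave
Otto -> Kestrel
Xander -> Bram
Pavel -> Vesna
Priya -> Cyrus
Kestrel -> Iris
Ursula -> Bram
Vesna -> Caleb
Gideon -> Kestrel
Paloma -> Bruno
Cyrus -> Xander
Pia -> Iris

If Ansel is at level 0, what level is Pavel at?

Chain from Pavel up to Ansel: Pavel → Vesna → Caleb → Orla → Indira → Kestrel → Iris → Dave → Bram → Quentin → Ansel. That is 10 steps up, so Pavel is 10 levels below Ansel.

10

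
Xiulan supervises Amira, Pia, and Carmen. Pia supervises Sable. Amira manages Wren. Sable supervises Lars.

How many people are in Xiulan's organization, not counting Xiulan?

6

Xiulan directly manages Amira, Pia, Carmen. Under Amira: Wren (1). Under Pia: Sable, Lars (2). Carmen has no reports. So Xiulan's organization is 3 direct reports plus everyone under them: 2 + 3 + 1 = 6.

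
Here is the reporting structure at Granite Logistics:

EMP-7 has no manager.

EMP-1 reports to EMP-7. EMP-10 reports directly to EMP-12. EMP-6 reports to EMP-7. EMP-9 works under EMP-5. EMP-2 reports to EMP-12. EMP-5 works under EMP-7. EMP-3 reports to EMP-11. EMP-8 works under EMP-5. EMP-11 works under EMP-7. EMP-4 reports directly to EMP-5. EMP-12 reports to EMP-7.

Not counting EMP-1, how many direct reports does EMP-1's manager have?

4

EMP-1 reports to EMP-7. EMP-7's other direct reports are EMP-5, EMP-12, EMP-11, EMP-6 — 4 peers.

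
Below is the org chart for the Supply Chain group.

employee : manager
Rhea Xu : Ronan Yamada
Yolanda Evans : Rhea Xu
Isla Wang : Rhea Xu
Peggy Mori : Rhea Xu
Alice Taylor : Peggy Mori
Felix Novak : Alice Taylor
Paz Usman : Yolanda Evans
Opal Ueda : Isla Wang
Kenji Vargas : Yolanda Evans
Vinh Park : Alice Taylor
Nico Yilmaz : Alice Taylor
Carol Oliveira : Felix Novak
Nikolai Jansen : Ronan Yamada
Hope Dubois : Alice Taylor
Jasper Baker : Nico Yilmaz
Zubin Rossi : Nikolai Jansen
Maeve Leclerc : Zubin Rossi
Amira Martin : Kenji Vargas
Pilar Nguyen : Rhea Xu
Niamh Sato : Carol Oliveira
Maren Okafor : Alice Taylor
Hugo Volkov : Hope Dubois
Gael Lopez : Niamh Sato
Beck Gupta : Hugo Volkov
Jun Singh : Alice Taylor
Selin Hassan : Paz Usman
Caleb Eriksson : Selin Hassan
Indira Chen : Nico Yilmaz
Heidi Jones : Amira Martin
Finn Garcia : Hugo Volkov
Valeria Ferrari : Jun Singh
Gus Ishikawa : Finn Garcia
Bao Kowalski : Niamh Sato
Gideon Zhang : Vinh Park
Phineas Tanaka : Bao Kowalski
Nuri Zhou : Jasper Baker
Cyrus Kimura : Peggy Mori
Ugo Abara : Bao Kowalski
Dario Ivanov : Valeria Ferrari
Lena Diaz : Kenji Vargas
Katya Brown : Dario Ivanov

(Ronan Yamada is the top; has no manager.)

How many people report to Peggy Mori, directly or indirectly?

Peggy Mori directly manages Alice Taylor, Cyrus Kimura. Under Alice Taylor: Jun Singh, Valeria Ferrari, Dario Ivanov, Katya Brown, Maren Okafor, Hope Dubois, Hugo Volkov, Finn Garcia, Gus Ishikawa, Beck Gupta, Nico Yilmaz, Indira Chen, Jasper Baker, Nuri Zhou, Vinh Park, Gideon Zhang, Felix Novak, Carol Oliveira, Niamh Sato, Bao Kowalski, Ugo Abara, Phineas Tanaka, Gael Lopez (23). Cyrus Kimura has no reports. So Peggy Mori's organization is 2 direct reports plus everyone under them: 24 + 1 = 25.

25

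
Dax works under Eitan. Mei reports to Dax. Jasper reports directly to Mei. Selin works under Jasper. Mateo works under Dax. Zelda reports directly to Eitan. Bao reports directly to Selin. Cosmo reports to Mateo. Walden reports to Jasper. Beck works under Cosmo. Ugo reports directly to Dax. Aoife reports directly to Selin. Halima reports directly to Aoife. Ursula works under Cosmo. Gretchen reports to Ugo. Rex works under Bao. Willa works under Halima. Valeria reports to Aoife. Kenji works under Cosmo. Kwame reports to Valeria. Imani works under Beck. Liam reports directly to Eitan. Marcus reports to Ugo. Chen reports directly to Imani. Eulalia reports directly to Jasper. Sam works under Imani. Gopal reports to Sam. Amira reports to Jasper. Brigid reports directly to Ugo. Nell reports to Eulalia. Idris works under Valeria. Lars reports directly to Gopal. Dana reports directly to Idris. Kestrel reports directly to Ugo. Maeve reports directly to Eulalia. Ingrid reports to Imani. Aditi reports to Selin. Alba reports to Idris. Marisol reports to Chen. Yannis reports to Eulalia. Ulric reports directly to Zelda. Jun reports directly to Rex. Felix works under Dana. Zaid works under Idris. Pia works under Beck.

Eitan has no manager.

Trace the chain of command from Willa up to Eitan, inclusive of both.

Willa reports to Halima. Halima reports to Aoife. Aoife reports to Selin. Selin reports to Jasper. Jasper reports to Mei. Mei reports to Dax. Dax reports to Eitan. Eitan is at the top.

Willa -> Halima -> Aoife -> Selin -> Jasper -> Mei -> Dax -> Eitan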